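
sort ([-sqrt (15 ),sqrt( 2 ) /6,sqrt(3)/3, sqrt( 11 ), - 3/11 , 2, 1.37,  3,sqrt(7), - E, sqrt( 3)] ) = [  -  sqrt( 15 ),-E, - 3/11, sqrt( 2 ) /6,sqrt( 3)/3,1.37, sqrt(3 ),2,sqrt (7 ),3, sqrt(11) ] 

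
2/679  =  2/679 = 0.00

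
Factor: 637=7^2*13^1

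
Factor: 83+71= 154 = 2^1 * 7^1*11^1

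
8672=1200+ 7472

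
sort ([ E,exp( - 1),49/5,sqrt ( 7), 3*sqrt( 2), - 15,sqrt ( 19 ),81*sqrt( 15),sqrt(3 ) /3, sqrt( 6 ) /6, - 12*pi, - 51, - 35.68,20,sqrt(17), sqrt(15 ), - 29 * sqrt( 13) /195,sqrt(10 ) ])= [-51, - 12*pi, - 35.68, - 15, - 29*sqrt(13 ) /195,exp(-1 ),sqrt( 6)/6,sqrt(3)/3,  sqrt(7), E, sqrt(10 ), sqrt(15),sqrt( 17),3*sqrt(2 ),sqrt( 19 )  ,  49/5, 20,81*sqrt( 15) ]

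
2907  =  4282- 1375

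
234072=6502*36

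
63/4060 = 9/580 = 0.02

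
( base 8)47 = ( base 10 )39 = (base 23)1g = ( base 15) 29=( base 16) 27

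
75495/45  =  5033/3 = 1677.67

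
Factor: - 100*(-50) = 5000 = 2^3*5^4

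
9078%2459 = 1701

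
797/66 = 12 + 5/66 = 12.08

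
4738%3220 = 1518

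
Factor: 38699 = 38699^1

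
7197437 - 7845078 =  - 647641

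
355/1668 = 355/1668 = 0.21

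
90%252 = 90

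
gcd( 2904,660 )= 132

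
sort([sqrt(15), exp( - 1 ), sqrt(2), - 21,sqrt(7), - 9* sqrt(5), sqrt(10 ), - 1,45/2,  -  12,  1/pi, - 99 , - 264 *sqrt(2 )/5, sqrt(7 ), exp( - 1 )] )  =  [ - 99, - 264*sqrt (2)/5, - 21, - 9  *sqrt(5 ), - 12, - 1 , 1/pi, exp( - 1 ), exp( - 1),sqrt(2 ), sqrt( 7),sqrt (7 ), sqrt(10) , sqrt(15 ), 45/2] 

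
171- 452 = - 281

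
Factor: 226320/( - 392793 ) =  - 2^4*5^1*23^1 *41^1*  311^ ( - 1 )*421^(  -  1 ) = - 75440/130931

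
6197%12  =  5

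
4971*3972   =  19744812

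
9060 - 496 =8564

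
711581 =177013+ 534568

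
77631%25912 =25807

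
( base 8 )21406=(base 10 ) 8966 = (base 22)ibc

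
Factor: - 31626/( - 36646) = 3^2 * 7^1 * 73^( - 1 ) = 63/73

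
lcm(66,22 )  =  66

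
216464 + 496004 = 712468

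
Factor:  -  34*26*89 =-2^2*13^1 *17^1*89^1 = -78676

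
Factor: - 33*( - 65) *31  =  66495 =3^1*5^1*11^1*13^1*31^1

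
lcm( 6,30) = 30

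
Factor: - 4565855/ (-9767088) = 2^(-4)*3^ ( - 3)*5^1*7^1*23^( - 1) * 191^1*683^1*983^( - 1)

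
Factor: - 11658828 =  - 2^2*3^1 * 971569^1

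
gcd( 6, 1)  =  1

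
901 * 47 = 42347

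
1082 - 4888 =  - 3806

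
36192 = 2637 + 33555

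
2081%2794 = 2081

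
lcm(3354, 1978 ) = 77142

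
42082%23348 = 18734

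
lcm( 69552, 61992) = 2851632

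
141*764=107724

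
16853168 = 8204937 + 8648231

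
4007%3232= 775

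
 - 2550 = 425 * ( - 6 )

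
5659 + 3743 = 9402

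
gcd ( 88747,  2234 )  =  1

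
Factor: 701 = 701^1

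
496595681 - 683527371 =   -  186931690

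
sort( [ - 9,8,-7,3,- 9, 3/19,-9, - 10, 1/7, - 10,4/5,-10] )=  [  -  10, - 10, - 10,  -  9, - 9, - 9, - 7, 1/7, 3/19, 4/5,3 , 8 ]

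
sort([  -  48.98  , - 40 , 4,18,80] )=[-48.98,  -  40, 4, 18,80 ]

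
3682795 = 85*43327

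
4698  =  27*174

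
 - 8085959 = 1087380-9173339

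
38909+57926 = 96835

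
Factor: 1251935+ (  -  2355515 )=- 1103580  =  - 2^2*3^2 * 5^1*6131^1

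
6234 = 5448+786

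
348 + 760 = 1108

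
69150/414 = 11525/69  =  167.03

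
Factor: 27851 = 27851^1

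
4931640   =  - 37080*(- 133)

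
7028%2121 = 665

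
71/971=71/971 = 0.07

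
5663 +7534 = 13197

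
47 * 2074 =97478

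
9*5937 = 53433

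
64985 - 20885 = 44100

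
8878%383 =69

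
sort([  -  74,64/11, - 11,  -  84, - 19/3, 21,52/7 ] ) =[ -84, - 74 , - 11, - 19/3, 64/11, 52/7, 21]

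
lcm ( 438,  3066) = 3066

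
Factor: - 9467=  - 9467^1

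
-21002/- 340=10501/170 =61.77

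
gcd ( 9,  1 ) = 1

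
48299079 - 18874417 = 29424662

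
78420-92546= -14126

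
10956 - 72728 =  - 61772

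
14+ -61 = - 47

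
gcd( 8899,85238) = 1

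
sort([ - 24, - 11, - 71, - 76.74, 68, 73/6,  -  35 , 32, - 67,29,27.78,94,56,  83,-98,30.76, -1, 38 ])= [ - 98,-76.74, - 71,- 67, - 35,-24,- 11, - 1, 73/6, 27.78 , 29 , 30.76 , 32,  38, 56, 68 , 83 , 94 ] 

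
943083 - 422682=520401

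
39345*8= 314760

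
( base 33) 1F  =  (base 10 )48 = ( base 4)300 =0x30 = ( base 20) 28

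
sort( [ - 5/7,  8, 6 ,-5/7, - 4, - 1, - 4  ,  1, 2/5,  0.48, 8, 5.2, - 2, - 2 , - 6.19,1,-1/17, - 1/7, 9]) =[ - 6.19, - 4, - 4, - 2, - 2,  -  1, - 5/7, - 5/7, - 1/7, - 1/17,  2/5,0.48,1,1, 5.2,6, 8,  8, 9] 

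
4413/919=4413/919=4.80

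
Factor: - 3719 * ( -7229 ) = 3719^1*7229^1 = 26884651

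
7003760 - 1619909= 5383851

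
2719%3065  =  2719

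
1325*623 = 825475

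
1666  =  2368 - 702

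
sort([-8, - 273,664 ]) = [ - 273, - 8,664]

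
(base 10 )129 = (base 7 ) 243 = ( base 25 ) 54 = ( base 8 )201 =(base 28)4h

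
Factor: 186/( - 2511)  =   - 2^1 * 3^ ( - 3) = - 2/27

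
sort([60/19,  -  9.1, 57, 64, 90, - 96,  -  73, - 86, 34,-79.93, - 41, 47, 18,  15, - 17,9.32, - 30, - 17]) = [ - 96,-86, - 79.93,  -  73, - 41, - 30,-17, - 17, - 9.1 , 60/19,9.32,15,  18,34,47,57, 64,  90]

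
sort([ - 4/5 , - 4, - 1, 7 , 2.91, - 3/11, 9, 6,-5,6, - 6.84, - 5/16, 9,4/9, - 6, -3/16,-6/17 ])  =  [ - 6.84, - 6, - 5, - 4, - 1, - 4/5, - 6/17  , - 5/16, - 3/11, - 3/16, 4/9,2.91, 6, 6, 7, 9, 9]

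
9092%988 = 200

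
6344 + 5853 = 12197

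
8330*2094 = 17443020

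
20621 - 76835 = -56214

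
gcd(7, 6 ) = 1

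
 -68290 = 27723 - 96013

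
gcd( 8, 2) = 2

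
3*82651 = 247953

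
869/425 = 869/425 =2.04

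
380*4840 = 1839200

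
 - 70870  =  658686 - 729556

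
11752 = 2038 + 9714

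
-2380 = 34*( - 70 )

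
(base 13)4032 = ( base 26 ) D1F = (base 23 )GFK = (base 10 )8829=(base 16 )227d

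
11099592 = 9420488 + 1679104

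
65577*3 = 196731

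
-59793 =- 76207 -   -  16414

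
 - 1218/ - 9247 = 174/1321 = 0.13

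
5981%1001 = 976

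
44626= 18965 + 25661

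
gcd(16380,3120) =780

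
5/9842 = 5/9842 = 0.00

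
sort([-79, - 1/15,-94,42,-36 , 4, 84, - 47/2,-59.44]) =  [-94,  -  79 ,-59.44, - 36 ,-47/2, - 1/15 , 4, 42, 84]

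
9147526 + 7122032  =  16269558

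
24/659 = 24/659 = 0.04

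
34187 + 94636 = 128823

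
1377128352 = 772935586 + 604192766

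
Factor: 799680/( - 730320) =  - 2^2 * 7^2*179^( - 1 ) = - 196/179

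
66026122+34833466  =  100859588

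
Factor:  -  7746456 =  - 2^3*3^1*322769^1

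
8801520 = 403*21840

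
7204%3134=936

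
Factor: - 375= - 3^1*5^3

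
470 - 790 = -320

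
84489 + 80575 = 165064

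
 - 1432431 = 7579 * ( - 189)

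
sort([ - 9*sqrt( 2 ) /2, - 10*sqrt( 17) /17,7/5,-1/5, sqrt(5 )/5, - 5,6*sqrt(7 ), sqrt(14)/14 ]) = [- 9 * sqrt(2) /2,-5, - 10* sqrt( 17 ) /17, - 1/5,sqrt( 14)/14, sqrt(5) /5, 7/5,6*sqrt(7 ) ] 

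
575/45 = 115/9 = 12.78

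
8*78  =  624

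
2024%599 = 227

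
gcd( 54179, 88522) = 1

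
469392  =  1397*336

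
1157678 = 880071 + 277607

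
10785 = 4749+6036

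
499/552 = 499/552 =0.90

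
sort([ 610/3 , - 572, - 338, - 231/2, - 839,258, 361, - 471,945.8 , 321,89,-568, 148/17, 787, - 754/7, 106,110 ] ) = [ - 839,-572,  -  568, - 471, - 338, - 231/2,  -  754/7 , 148/17,  89,106, 110, 610/3, 258, 321,361,787, 945.8 ]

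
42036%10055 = 1816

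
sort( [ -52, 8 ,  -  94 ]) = [ - 94, - 52,8]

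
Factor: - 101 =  - 101^1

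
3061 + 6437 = 9498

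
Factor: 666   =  2^1*3^2*37^1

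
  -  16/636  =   - 1 + 155/159 = -  0.03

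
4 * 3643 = 14572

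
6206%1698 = 1112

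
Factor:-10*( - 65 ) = 2^1*5^2*13^1  =  650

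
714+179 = 893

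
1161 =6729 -5568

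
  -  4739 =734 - 5473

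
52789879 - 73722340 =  - 20932461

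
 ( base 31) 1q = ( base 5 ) 212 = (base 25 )27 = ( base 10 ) 57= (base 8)71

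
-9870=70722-80592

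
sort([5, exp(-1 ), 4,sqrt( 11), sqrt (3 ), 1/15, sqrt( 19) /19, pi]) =[ 1/15,sqrt( 19 ) /19, exp(-1 ),sqrt(3),  pi, sqrt(11 ), 4, 5]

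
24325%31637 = 24325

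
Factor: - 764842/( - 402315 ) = 2^1*3^(-1)*5^( - 1 )*13^1*23^1*1279^1*26821^(-1 ) 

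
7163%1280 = 763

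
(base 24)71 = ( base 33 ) 54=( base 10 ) 169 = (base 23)78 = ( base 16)A9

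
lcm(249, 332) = 996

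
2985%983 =36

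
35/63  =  5/9 = 0.56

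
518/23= 22+12/23 = 22.52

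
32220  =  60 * 537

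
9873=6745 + 3128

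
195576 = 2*97788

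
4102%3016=1086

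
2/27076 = 1/13538 = 0.00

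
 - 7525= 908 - 8433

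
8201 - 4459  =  3742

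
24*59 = 1416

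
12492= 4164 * 3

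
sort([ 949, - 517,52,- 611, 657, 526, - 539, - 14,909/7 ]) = [-611,  -  539 ,- 517,-14, 52, 909/7,526,657,949 ]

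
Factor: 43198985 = 5^1* 8639797^1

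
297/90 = 3 + 3/10= 3.30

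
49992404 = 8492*5887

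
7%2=1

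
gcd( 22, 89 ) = 1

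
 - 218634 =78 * ( - 2803)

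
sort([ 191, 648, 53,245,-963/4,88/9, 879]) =[ - 963/4, 88/9, 53,191, 245, 648, 879] 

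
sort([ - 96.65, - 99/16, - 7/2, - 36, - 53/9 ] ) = [ - 96.65,-36 , - 99/16, - 53/9, - 7/2 ] 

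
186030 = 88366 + 97664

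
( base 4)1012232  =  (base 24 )7KE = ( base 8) 10656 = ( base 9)6178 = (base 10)4526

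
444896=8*55612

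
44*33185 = 1460140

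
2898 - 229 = 2669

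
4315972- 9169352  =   - 4853380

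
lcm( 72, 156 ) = 936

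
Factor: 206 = 2^1 * 103^1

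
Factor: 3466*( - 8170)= - 28317220= -  2^2*5^1 *19^1* 43^1* 1733^1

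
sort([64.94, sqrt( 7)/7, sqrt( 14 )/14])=[sqrt(14 ) /14, sqrt ( 7 )/7, 64.94] 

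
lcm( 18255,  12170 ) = 36510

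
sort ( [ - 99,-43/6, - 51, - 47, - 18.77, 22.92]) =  [ - 99,-51, - 47, - 18.77, - 43/6,22.92 ]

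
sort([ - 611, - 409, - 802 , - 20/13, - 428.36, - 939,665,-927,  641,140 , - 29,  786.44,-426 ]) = [ - 939, - 927, - 802, - 611,-428.36,-426, - 409, - 29,-20/13,  140,641,665, 786.44]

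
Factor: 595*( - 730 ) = -434350 = -  2^1*5^2*7^1 * 17^1*73^1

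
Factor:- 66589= - 17^1*3917^1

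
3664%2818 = 846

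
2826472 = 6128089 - 3301617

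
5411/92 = 58 + 75/92 = 58.82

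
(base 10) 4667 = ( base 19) chc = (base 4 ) 1020323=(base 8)11073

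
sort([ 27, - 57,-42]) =[ - 57, - 42, 27] 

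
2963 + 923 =3886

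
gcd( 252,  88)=4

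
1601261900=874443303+726818597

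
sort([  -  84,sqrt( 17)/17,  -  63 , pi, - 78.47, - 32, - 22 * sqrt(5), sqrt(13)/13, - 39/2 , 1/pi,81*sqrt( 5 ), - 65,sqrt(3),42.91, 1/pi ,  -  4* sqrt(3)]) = [-84, - 78.47,  -  65, - 63, - 22*sqrt(5) , - 32 , - 39/2 ,- 4*sqrt( 3),sqrt(17 )/17, sqrt (13 )/13, 1/pi,1/pi, sqrt( 3), pi , 42.91,81*sqrt( 5 )] 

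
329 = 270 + 59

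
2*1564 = 3128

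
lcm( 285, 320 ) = 18240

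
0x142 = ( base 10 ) 322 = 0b101000010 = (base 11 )273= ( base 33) 9p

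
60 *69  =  4140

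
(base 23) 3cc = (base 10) 1875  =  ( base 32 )1qj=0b11101010011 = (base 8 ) 3523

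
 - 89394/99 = -903 + 1/33 = - 902.97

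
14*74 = 1036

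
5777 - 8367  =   - 2590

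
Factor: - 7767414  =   - 2^1*3^4*47947^1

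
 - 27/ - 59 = 27/59 = 0.46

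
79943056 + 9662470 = 89605526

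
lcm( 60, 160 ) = 480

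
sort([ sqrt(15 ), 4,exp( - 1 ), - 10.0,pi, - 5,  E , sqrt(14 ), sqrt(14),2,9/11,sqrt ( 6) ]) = [  -  10.0 , - 5,exp( - 1) , 9/11,  2,sqrt( 6 ), E , pi , sqrt ( 14),sqrt( 14), sqrt(15 ),4]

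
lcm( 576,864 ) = 1728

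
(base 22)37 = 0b1001001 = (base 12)61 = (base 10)73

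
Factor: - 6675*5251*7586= - 2^1*3^1*5^2 * 59^1*89^2*3793^1 = -265892524050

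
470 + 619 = 1089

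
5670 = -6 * (-945)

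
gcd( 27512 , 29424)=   8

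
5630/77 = 73 + 9/77  =  73.12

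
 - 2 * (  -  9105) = 18210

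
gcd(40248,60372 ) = 20124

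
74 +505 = 579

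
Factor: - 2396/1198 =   -  2 = -2^1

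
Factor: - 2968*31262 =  - 92785616 = - 2^4*7^3 * 11^1*29^1*53^1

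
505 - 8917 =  - 8412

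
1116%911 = 205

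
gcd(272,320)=16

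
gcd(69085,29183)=1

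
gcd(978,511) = 1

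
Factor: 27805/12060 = 83/36 = 2^(-2) * 3^( - 2)*83^1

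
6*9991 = 59946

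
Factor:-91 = -7^1*13^1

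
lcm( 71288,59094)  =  4491144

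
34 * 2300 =78200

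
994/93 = 994/93 = 10.69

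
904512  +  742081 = 1646593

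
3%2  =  1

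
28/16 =7/4=1.75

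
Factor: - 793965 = -3^1*5^1*41^1*1291^1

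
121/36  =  3 + 13/36 = 3.36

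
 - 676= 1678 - 2354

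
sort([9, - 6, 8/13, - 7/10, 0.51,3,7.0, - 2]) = [ - 6, - 2, - 7/10,0.51, 8/13,3,7.0,9 ] 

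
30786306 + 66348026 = 97134332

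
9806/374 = 26 + 41/187= 26.22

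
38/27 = 38/27 = 1.41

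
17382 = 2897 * 6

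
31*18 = 558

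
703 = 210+493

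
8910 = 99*90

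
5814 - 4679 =1135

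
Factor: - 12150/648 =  - 75/4 = - 2^( - 2)* 3^1 * 5^2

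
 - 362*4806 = -1739772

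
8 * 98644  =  789152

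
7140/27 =264 + 4/9 = 264.44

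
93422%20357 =11994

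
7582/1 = 7582 = 7582.00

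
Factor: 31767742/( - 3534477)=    - 2^1*3^(  -  1 )*167^1*227^1*419^1 * 1178159^( - 1)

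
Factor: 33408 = 2^7*3^2*29^1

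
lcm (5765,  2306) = 11530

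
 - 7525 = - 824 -6701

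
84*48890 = 4106760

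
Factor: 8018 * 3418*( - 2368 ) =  - 64896280832 =-  2^8*19^1 * 37^1 * 211^1 * 1709^1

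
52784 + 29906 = 82690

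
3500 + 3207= 6707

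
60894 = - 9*( - 6766)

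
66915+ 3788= 70703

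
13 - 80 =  - 67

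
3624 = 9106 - 5482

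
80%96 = 80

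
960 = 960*1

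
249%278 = 249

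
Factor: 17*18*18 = 5508  =  2^2*3^4 * 17^1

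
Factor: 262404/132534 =394/199 = 2^1 * 197^1*199^( - 1)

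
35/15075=7/3015 = 0.00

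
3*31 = 93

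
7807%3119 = 1569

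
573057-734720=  -161663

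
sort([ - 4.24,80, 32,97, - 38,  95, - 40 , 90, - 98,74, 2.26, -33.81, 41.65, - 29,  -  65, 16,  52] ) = [ - 98,-65, - 40 , - 38, - 33.81, - 29,-4.24,  2.26,16,  32, 41.65,  52,  74, 80, 90,  95, 97] 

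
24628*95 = 2339660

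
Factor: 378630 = 2^1*3^2 * 5^1*7^1*601^1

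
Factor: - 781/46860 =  - 2^( - 2 )*3^( - 1)*5^( - 1) = -1/60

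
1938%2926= 1938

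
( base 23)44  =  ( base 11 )88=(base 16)60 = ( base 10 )96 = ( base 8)140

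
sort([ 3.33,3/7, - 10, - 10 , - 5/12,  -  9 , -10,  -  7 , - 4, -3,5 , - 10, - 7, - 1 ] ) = [ - 10, - 10, - 10 , - 10, - 9, - 7,  -  7, - 4,-3, - 1, - 5/12 , 3/7,  3.33 , 5 ]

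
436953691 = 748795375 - 311841684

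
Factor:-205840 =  - 2^4*5^1*31^1*83^1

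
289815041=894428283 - 604613242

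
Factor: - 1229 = - 1229^1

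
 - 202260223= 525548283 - 727808506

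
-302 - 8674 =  - 8976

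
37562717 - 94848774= - 57286057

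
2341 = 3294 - 953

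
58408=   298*196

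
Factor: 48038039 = 7^1*17^1*403681^1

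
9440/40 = 236=236.00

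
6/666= 1/111 =0.01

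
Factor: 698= 2^1 * 349^1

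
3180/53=60 = 60.00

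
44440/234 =22220/117=189.91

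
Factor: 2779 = 7^1*397^1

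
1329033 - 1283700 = 45333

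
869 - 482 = 387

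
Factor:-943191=-3^3*181^1*193^1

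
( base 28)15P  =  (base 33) SP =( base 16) 3B5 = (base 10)949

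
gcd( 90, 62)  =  2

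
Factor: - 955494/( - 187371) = 974/191=2^1*191^(  -  1)*487^1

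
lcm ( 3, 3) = 3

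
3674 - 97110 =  - 93436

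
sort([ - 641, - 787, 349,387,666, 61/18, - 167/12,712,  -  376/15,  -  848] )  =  [-848, - 787, -641, - 376/15 ,-167/12,61/18,349,  387, 666, 712 ] 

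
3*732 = 2196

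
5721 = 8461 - 2740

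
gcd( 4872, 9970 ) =2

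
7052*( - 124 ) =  - 874448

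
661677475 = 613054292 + 48623183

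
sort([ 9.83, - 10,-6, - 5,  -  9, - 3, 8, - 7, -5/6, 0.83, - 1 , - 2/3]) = [ - 10,-9, - 7,  -  6, - 5,-3, - 1, - 5/6,-2/3, 0.83, 8, 9.83]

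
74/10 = 7+2/5 = 7.40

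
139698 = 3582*39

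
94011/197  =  94011/197 = 477.21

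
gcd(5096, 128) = 8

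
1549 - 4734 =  - 3185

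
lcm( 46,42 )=966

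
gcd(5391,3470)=1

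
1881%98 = 19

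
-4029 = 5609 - 9638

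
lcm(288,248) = 8928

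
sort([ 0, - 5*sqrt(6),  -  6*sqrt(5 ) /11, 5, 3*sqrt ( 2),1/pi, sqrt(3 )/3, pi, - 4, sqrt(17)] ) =[-5*sqrt( 6),-4,  -  6*sqrt(5)/11, 0,1/pi, sqrt(3)/3, pi,  sqrt(17), 3*sqrt ( 2), 5]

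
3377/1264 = 2 + 849/1264 = 2.67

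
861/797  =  861/797 = 1.08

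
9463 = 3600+5863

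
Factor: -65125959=  -  3^1 *21708653^1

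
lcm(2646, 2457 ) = 34398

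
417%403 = 14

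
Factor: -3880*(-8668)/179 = 33631840/179 = 2^5*5^1 * 11^1*97^1*179^(-1)*197^1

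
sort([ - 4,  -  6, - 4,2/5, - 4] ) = [ - 6, - 4, - 4 , - 4, 2/5 ] 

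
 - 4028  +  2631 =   -  1397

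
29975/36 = 832 + 23/36 = 832.64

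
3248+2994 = 6242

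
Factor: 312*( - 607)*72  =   - 2^6*3^3*13^1*607^1=- 13635648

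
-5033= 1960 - 6993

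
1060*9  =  9540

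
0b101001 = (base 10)41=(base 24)1H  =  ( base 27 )1e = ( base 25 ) 1g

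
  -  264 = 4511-4775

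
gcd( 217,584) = 1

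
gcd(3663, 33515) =1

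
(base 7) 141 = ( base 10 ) 78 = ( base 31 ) 2G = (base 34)2a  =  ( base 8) 116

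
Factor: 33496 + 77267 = 3^2*31^1*397^1  =  110763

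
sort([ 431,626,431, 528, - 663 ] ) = [ - 663, 431, 431,528,626]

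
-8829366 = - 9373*942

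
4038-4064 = -26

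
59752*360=21510720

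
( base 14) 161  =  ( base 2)100011001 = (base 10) 281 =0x119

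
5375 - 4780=595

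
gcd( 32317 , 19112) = 1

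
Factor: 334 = 2^1*167^1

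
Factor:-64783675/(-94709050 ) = 2^( - 1)*11^1* 235577^1*1894181^( - 1 ) = 2591347/3788362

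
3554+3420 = 6974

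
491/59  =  8 + 19/59 = 8.32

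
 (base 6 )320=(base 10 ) 120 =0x78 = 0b1111000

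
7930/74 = 107 + 6/37 = 107.16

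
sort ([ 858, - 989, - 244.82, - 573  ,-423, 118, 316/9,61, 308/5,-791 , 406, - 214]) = [ - 989, - 791,- 573, -423,-244.82,-214,316/9,61 , 308/5,118, 406, 858 ]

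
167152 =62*2696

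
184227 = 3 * 61409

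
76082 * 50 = 3804100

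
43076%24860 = 18216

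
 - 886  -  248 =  - 1134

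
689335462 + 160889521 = 850224983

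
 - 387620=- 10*38762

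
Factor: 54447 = 3^1 * 18149^1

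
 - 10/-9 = 1  +  1/9= 1.11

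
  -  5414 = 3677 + - 9091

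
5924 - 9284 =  - 3360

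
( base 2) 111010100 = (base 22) L6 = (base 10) 468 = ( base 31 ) F3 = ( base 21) 116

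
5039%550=89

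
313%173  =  140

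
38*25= 950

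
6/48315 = 2/16105 =0.00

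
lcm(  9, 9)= 9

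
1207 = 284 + 923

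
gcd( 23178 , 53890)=2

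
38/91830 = 19/45915=0.00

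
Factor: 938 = 2^1*7^1 * 67^1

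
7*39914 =279398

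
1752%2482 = 1752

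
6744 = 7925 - 1181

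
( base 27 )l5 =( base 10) 572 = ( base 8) 1074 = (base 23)11k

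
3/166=3/166 = 0.02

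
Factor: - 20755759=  - 17^1*1220927^1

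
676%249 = 178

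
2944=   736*4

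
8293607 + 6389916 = 14683523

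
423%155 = 113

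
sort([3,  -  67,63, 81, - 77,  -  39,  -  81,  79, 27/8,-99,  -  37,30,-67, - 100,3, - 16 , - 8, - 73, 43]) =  [ - 100, - 99,- 81, -77, - 73, - 67,-67, - 39, - 37, - 16 , - 8, 3 , 3, 27/8, 30, 43,63,79 , 81]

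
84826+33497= 118323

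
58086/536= 108 + 99/268  =  108.37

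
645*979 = 631455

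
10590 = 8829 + 1761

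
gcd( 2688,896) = 896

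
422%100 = 22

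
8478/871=9 + 639/871 = 9.73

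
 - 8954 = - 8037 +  - 917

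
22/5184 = 11/2592 = 0.00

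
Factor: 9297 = 3^2*1033^1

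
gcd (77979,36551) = 1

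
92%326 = 92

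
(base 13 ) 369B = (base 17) 19CF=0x1E35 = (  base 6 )55445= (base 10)7733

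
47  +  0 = 47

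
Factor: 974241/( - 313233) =-3^2*263^ ( - 1) * 397^( - 1 )*36083^1=- 324747/104411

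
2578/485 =5 + 153/485 = 5.32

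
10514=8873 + 1641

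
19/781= 19/781 = 0.02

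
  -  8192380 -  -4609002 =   -  3583378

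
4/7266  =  2/3633 = 0.00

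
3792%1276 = 1240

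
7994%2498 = 500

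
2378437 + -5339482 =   -  2961045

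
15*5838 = 87570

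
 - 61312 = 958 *( - 64 ) 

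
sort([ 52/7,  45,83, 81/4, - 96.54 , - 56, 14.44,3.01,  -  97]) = [ - 97,-96.54, - 56, 3.01, 52/7,14.44,81/4 , 45,83]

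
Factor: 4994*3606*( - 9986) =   -  179831522904 =- 2^3*3^1*11^1*227^1*601^1*4993^1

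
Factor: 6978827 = 61^1*114407^1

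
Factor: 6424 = 2^3 *11^1*73^1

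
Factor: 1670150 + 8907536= 10577686 = 2^1*7^1  *  83^1 * 9103^1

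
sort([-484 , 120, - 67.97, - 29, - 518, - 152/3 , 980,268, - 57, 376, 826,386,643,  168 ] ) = [-518, - 484,-67.97, - 57, - 152/3, - 29, 120 , 168, 268, 376,386, 643, 826, 980]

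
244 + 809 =1053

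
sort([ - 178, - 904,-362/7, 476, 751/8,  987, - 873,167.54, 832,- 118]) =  [ -904 ,- 873, -178, - 118,-362/7 , 751/8,167.54,476,832,987]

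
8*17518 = 140144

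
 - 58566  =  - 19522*3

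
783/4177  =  783/4177 = 0.19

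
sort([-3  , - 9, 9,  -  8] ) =[  -  9, - 8,-3,9 ]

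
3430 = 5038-1608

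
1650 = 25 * 66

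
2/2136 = 1/1068= 0.00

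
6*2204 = 13224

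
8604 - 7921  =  683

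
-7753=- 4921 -2832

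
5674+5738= 11412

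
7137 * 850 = 6066450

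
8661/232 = 8661/232 = 37.33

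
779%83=32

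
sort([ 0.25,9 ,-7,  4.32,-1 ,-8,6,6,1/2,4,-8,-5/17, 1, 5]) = [ - 8,  -  8, - 7,-1, - 5/17,0.25,1/2,1,4,4.32, 5, 6, 6, 9]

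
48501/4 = 48501/4=12125.25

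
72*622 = 44784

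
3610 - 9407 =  - 5797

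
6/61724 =3/30862 = 0.00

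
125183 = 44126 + 81057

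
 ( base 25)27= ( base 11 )52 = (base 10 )57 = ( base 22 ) 2d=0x39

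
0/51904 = 0 = 0.00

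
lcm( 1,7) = 7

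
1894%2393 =1894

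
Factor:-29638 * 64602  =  -1914674076= -2^2*3^2 *7^1* 29^1*37^1*73^1*97^1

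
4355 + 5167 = 9522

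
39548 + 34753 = 74301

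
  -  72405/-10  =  7240 + 1/2  =  7240.50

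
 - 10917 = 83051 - 93968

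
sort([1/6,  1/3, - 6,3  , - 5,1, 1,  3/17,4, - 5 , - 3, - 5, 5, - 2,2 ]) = [ - 6,-5, - 5, - 5, - 3, - 2,1/6,3/17 , 1/3,1,1, 2 , 3,4, 5]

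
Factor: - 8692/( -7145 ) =2^2*5^( - 1 )*41^1*53^1*1429^(- 1)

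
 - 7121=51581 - 58702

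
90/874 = 45/437  =  0.10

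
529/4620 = 529/4620 = 0.11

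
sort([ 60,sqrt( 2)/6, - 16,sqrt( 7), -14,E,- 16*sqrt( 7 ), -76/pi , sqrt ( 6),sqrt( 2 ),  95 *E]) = [-16*sqrt(7 ),-76/pi,- 16, - 14,  sqrt( 2) /6 , sqrt( 2), sqrt( 6),sqrt(7),E, 60, 95* E] 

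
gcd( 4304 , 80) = 16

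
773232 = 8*96654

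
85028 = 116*733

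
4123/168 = 24 + 13/24 = 24.54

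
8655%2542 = 1029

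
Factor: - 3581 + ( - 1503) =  - 2^2*31^1*41^1 = - 5084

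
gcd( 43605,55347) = 57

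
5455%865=265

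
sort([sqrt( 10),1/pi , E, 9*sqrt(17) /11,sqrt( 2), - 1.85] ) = [ - 1.85,1/pi,sqrt ( 2 ) , E,sqrt(10 ),9* sqrt(17 )/11 ] 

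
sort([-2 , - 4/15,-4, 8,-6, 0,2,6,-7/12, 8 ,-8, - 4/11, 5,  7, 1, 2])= [ - 8, - 6, - 4, -2,- 7/12,-4/11 ,-4/15,0,1,2,2, 5, 6, 7, 8,8] 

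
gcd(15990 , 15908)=82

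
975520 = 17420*56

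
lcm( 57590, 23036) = 115180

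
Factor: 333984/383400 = 2^2 * 3^( - 2 )*5^ ( - 2)*7^2 =196/225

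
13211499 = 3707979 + 9503520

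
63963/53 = 1206+45/53 = 1206.85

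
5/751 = 5/751 = 0.01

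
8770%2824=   298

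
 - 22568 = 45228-67796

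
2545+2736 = 5281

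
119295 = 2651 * 45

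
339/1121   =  339/1121 = 0.30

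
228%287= 228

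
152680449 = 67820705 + 84859744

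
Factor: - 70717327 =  - 43^1*409^1 * 4021^1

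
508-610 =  - 102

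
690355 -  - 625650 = 1316005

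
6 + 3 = 9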